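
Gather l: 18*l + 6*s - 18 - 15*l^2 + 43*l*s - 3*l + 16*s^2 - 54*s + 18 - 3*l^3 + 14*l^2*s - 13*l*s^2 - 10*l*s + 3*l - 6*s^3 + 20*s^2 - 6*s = -3*l^3 + l^2*(14*s - 15) + l*(-13*s^2 + 33*s + 18) - 6*s^3 + 36*s^2 - 54*s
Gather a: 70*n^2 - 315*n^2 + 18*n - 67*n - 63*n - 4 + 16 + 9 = -245*n^2 - 112*n + 21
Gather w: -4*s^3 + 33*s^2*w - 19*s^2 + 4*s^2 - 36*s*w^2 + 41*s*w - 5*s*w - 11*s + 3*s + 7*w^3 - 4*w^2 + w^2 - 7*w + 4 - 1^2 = -4*s^3 - 15*s^2 - 8*s + 7*w^3 + w^2*(-36*s - 3) + w*(33*s^2 + 36*s - 7) + 3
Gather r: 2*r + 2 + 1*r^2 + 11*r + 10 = r^2 + 13*r + 12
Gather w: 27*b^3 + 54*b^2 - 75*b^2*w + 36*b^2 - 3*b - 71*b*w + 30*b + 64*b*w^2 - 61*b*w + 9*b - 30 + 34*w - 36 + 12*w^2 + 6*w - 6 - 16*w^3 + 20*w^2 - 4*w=27*b^3 + 90*b^2 + 36*b - 16*w^3 + w^2*(64*b + 32) + w*(-75*b^2 - 132*b + 36) - 72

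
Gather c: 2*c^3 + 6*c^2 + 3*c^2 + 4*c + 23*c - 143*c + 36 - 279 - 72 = 2*c^3 + 9*c^2 - 116*c - 315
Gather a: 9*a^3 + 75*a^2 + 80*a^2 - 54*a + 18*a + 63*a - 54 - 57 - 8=9*a^3 + 155*a^2 + 27*a - 119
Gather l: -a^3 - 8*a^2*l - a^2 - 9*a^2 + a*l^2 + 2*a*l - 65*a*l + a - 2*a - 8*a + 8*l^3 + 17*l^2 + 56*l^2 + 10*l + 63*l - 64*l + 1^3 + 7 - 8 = -a^3 - 10*a^2 - 9*a + 8*l^3 + l^2*(a + 73) + l*(-8*a^2 - 63*a + 9)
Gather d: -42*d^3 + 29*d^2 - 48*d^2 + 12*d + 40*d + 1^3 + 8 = -42*d^3 - 19*d^2 + 52*d + 9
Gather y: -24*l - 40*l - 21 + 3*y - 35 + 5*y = -64*l + 8*y - 56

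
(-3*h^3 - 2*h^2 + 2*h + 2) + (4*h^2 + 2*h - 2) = -3*h^3 + 2*h^2 + 4*h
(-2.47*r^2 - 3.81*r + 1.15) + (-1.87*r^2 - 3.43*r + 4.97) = -4.34*r^2 - 7.24*r + 6.12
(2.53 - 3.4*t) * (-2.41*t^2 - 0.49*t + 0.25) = 8.194*t^3 - 4.4313*t^2 - 2.0897*t + 0.6325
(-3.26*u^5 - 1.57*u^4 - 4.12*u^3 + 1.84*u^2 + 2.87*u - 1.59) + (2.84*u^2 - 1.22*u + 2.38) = -3.26*u^5 - 1.57*u^4 - 4.12*u^3 + 4.68*u^2 + 1.65*u + 0.79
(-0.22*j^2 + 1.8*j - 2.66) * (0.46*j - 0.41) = -0.1012*j^3 + 0.9182*j^2 - 1.9616*j + 1.0906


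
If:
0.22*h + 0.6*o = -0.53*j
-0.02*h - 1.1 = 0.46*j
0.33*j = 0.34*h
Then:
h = -2.23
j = -2.29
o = 2.84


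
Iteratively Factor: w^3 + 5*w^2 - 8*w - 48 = (w + 4)*(w^2 + w - 12) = (w - 3)*(w + 4)*(w + 4)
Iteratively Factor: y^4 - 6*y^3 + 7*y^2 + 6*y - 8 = (y - 4)*(y^3 - 2*y^2 - y + 2) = (y - 4)*(y - 2)*(y^2 - 1) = (y - 4)*(y - 2)*(y + 1)*(y - 1)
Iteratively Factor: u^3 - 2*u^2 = (u)*(u^2 - 2*u) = u^2*(u - 2)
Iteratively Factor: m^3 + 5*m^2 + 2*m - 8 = (m + 4)*(m^2 + m - 2) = (m - 1)*(m + 4)*(m + 2)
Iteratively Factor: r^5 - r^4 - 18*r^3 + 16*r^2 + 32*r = (r - 4)*(r^4 + 3*r^3 - 6*r^2 - 8*r) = (r - 4)*(r + 1)*(r^3 + 2*r^2 - 8*r) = (r - 4)*(r + 1)*(r + 4)*(r^2 - 2*r) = r*(r - 4)*(r + 1)*(r + 4)*(r - 2)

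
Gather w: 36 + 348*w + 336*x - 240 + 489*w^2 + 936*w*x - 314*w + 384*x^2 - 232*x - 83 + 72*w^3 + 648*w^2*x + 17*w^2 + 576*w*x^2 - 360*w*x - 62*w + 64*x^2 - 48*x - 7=72*w^3 + w^2*(648*x + 506) + w*(576*x^2 + 576*x - 28) + 448*x^2 + 56*x - 294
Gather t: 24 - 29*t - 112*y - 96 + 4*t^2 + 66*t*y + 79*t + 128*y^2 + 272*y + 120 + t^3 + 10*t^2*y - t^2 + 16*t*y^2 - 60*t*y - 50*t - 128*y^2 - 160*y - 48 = t^3 + t^2*(10*y + 3) + t*(16*y^2 + 6*y)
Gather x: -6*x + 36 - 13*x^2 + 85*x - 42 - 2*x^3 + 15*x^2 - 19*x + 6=-2*x^3 + 2*x^2 + 60*x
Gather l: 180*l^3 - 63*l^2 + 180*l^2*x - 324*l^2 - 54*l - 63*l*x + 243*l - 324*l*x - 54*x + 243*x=180*l^3 + l^2*(180*x - 387) + l*(189 - 387*x) + 189*x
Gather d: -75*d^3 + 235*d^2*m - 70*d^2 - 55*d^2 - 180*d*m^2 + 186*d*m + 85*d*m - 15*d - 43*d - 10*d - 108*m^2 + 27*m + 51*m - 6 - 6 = -75*d^3 + d^2*(235*m - 125) + d*(-180*m^2 + 271*m - 68) - 108*m^2 + 78*m - 12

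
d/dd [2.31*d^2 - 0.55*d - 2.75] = 4.62*d - 0.55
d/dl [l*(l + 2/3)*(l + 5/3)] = 3*l^2 + 14*l/3 + 10/9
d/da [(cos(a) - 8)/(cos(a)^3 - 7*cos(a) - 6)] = (3*cos(a)/2 - 12*cos(2*a) + cos(3*a)/2 + 50)*sin(a)/(-cos(a)^3 + 7*cos(a) + 6)^2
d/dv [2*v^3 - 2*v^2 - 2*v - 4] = 6*v^2 - 4*v - 2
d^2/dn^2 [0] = 0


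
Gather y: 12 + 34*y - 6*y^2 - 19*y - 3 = -6*y^2 + 15*y + 9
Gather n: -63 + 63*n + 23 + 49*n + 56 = 112*n + 16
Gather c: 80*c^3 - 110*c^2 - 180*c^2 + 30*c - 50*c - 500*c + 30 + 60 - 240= 80*c^3 - 290*c^2 - 520*c - 150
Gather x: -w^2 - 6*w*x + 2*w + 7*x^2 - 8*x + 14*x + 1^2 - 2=-w^2 + 2*w + 7*x^2 + x*(6 - 6*w) - 1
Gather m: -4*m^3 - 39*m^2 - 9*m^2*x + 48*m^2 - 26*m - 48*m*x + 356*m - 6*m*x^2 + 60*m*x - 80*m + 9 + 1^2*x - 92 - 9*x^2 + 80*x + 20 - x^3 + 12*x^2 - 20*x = -4*m^3 + m^2*(9 - 9*x) + m*(-6*x^2 + 12*x + 250) - x^3 + 3*x^2 + 61*x - 63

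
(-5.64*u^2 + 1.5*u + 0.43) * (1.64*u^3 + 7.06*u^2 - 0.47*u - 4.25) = -9.2496*u^5 - 37.3584*u^4 + 13.946*u^3 + 26.3008*u^2 - 6.5771*u - 1.8275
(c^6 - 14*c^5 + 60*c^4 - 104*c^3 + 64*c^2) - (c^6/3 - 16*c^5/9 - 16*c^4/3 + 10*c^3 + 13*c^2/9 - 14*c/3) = 2*c^6/3 - 110*c^5/9 + 196*c^4/3 - 114*c^3 + 563*c^2/9 + 14*c/3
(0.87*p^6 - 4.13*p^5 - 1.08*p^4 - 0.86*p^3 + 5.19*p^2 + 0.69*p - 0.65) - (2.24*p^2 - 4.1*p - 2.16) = 0.87*p^6 - 4.13*p^5 - 1.08*p^4 - 0.86*p^3 + 2.95*p^2 + 4.79*p + 1.51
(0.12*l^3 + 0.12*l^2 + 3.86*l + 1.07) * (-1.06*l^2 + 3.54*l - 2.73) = -0.1272*l^5 + 0.2976*l^4 - 3.9944*l^3 + 12.2026*l^2 - 6.75*l - 2.9211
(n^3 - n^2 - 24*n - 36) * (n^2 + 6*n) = n^5 + 5*n^4 - 30*n^3 - 180*n^2 - 216*n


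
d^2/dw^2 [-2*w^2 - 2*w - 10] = -4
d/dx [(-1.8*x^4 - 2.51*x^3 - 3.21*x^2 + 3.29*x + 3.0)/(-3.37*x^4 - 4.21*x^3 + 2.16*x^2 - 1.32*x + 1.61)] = (-0.880699999999997*x^6 - 29.4114*x^5 + 21.4542*x^4 + 63.1762*x^3 + 22.8975*x^2 - 23.2962*x + 9.2569)/(11.3569*x^8 + 28.3754*x^7 + 3.1657*x^6 - 9.2904*x^5 + 4.9286*x^4 - 19.2586*x^3 + 8.6976*x^2 - 4.2504*x + 2.5921)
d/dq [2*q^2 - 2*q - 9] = 4*q - 2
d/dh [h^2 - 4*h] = 2*h - 4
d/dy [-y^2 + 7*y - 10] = 7 - 2*y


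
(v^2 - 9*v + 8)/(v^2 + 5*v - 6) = (v - 8)/(v + 6)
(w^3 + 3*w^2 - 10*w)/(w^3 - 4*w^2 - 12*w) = (-w^2 - 3*w + 10)/(-w^2 + 4*w + 12)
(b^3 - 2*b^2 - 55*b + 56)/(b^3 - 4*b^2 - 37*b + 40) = (b + 7)/(b + 5)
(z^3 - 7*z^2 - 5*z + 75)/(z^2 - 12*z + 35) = (z^2 - 2*z - 15)/(z - 7)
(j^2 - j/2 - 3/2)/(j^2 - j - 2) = (j - 3/2)/(j - 2)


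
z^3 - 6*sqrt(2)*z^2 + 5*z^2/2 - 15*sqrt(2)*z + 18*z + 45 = (z + 5/2)*(z - 3*sqrt(2))^2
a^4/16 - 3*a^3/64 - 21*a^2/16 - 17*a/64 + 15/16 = (a/4 + 1/4)*(a/4 + 1)*(a - 5)*(a - 3/4)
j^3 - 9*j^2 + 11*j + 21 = (j - 7)*(j - 3)*(j + 1)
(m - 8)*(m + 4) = m^2 - 4*m - 32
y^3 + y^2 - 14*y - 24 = (y - 4)*(y + 2)*(y + 3)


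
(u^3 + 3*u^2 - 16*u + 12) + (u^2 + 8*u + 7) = u^3 + 4*u^2 - 8*u + 19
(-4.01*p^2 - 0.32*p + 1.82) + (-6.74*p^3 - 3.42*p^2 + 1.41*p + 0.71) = -6.74*p^3 - 7.43*p^2 + 1.09*p + 2.53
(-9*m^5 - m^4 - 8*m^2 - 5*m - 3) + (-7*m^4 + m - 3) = -9*m^5 - 8*m^4 - 8*m^2 - 4*m - 6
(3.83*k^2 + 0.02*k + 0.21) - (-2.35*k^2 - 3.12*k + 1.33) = 6.18*k^2 + 3.14*k - 1.12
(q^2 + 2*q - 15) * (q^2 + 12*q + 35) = q^4 + 14*q^3 + 44*q^2 - 110*q - 525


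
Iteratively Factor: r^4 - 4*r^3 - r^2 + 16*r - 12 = (r - 2)*(r^3 - 2*r^2 - 5*r + 6) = (r - 2)*(r - 1)*(r^2 - r - 6) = (r - 2)*(r - 1)*(r + 2)*(r - 3)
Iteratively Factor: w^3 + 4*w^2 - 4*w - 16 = (w + 2)*(w^2 + 2*w - 8) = (w + 2)*(w + 4)*(w - 2)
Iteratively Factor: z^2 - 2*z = (z)*(z - 2)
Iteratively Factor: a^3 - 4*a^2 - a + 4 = (a - 4)*(a^2 - 1) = (a - 4)*(a - 1)*(a + 1)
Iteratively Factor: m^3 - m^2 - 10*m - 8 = (m + 2)*(m^2 - 3*m - 4) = (m - 4)*(m + 2)*(m + 1)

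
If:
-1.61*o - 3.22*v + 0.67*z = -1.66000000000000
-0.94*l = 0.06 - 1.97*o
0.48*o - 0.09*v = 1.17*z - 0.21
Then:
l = 4.74527176272914*z - 0.71691366648417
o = 2.2642413487134*z - 0.311623779946761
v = 0.67133984028394 - 0.924046140195208*z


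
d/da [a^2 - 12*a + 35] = 2*a - 12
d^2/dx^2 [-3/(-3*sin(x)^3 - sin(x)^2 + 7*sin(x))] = 3*(-81*sin(x)^3 - 33*sin(x)^2 + 146*sin(x) + 69 - 169/sin(x) - 42/sin(x)^2 + 98/sin(x)^3)/(3*sin(x)^2 + sin(x) - 7)^3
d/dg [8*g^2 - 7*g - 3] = 16*g - 7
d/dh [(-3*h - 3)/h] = 3/h^2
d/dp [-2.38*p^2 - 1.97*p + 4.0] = -4.76*p - 1.97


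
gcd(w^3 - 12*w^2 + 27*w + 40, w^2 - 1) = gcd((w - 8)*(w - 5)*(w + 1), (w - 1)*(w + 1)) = w + 1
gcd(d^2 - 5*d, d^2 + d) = d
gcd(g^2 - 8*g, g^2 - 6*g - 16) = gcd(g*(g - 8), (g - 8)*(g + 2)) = g - 8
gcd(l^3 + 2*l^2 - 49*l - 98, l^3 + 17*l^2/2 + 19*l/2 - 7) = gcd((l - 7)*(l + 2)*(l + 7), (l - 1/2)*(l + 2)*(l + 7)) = l^2 + 9*l + 14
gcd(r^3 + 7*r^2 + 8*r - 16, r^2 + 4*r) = r + 4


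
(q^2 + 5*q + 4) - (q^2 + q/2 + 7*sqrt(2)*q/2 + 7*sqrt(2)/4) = -7*sqrt(2)*q/2 + 9*q/2 - 7*sqrt(2)/4 + 4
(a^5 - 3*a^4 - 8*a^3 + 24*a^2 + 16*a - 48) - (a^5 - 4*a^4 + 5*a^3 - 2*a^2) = a^4 - 13*a^3 + 26*a^2 + 16*a - 48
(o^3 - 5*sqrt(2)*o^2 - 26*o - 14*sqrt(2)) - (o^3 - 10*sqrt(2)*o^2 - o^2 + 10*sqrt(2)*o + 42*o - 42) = o^2 + 5*sqrt(2)*o^2 - 68*o - 10*sqrt(2)*o - 14*sqrt(2) + 42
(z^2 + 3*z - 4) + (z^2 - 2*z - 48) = 2*z^2 + z - 52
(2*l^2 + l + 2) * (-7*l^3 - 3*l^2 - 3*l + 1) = -14*l^5 - 13*l^4 - 23*l^3 - 7*l^2 - 5*l + 2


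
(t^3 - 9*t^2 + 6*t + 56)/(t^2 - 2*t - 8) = t - 7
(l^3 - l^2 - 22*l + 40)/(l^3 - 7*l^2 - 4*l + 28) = (l^2 + l - 20)/(l^2 - 5*l - 14)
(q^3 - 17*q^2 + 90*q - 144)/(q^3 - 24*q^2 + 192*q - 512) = (q^2 - 9*q + 18)/(q^2 - 16*q + 64)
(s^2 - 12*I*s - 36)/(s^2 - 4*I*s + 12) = (s - 6*I)/(s + 2*I)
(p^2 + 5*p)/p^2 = (p + 5)/p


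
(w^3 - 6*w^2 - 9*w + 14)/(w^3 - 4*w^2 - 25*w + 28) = (w + 2)/(w + 4)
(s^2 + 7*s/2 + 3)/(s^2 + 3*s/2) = (s + 2)/s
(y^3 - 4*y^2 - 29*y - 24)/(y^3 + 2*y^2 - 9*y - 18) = (y^2 - 7*y - 8)/(y^2 - y - 6)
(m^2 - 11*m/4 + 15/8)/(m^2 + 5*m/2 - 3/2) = (8*m^2 - 22*m + 15)/(4*(2*m^2 + 5*m - 3))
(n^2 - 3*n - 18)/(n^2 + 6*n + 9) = (n - 6)/(n + 3)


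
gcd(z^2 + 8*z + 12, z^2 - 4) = z + 2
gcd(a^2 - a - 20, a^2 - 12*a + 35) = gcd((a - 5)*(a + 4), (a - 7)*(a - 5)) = a - 5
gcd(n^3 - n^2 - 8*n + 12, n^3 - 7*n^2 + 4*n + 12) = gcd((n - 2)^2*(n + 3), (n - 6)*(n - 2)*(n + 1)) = n - 2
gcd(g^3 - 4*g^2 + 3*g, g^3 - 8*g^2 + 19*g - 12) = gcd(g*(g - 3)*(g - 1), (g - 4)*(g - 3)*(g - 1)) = g^2 - 4*g + 3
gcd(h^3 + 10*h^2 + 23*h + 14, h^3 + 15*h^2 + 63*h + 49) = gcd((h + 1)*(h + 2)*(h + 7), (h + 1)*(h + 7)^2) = h^2 + 8*h + 7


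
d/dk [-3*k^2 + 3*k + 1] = 3 - 6*k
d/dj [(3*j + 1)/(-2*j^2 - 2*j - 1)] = (6*j^2 + 4*j - 1)/(4*j^4 + 8*j^3 + 8*j^2 + 4*j + 1)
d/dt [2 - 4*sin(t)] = -4*cos(t)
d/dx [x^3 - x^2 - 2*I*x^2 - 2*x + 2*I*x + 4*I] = 3*x^2 - 2*x - 4*I*x - 2 + 2*I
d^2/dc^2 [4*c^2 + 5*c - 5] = 8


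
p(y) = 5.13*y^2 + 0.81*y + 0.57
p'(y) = 10.26*y + 0.81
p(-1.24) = 7.45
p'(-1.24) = -11.91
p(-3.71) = 68.17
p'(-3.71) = -37.25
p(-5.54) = 153.53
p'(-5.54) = -56.03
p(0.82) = 4.68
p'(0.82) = 9.22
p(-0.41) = 1.10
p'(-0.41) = -3.40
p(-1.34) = 8.70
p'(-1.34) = -12.94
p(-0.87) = 3.75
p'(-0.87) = -8.12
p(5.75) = 174.84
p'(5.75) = 59.80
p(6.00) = 190.11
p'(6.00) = 62.37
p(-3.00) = 44.31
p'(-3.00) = -29.97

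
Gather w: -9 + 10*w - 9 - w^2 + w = -w^2 + 11*w - 18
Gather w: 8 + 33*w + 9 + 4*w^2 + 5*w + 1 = 4*w^2 + 38*w + 18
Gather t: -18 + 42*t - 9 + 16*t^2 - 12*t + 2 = 16*t^2 + 30*t - 25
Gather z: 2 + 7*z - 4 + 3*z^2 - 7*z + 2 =3*z^2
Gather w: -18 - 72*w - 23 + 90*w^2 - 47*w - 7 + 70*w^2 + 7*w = 160*w^2 - 112*w - 48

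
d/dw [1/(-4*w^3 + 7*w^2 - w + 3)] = (12*w^2 - 14*w + 1)/(4*w^3 - 7*w^2 + w - 3)^2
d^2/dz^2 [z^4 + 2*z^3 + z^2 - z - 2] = 12*z^2 + 12*z + 2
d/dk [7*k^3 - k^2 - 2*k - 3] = 21*k^2 - 2*k - 2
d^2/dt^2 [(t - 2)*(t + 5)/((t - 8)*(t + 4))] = 2*(7*t^3 + 66*t^2 + 408*t + 160)/(t^6 - 12*t^5 - 48*t^4 + 704*t^3 + 1536*t^2 - 12288*t - 32768)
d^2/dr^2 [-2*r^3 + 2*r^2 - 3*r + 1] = 4 - 12*r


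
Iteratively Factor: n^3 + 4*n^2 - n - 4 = (n + 4)*(n^2 - 1) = (n + 1)*(n + 4)*(n - 1)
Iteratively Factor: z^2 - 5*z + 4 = (z - 4)*(z - 1)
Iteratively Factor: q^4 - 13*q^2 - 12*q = (q + 3)*(q^3 - 3*q^2 - 4*q) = (q - 4)*(q + 3)*(q^2 + q) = q*(q - 4)*(q + 3)*(q + 1)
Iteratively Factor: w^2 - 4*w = (w - 4)*(w)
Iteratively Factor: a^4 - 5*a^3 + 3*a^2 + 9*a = (a - 3)*(a^3 - 2*a^2 - 3*a) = (a - 3)^2*(a^2 + a) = a*(a - 3)^2*(a + 1)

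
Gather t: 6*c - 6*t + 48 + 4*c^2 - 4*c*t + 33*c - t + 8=4*c^2 + 39*c + t*(-4*c - 7) + 56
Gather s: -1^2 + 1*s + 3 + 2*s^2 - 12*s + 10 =2*s^2 - 11*s + 12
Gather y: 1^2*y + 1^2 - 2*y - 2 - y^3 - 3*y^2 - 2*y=-y^3 - 3*y^2 - 3*y - 1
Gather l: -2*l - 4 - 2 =-2*l - 6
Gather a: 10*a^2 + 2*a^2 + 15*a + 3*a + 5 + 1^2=12*a^2 + 18*a + 6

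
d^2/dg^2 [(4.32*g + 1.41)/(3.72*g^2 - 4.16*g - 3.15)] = ((25.452 - 96.4224*g)*(-3.72*g^2 + 4.16*g + 3.15) - (4.32*g + 1.41)*(7.44*g - 4.16)*(14.88*g - 8.32))/(-3.72*g^2 + 4.16*g + 3.15)^3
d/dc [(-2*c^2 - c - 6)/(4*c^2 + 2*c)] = 3*(4*c + 1)/(c^2*(4*c^2 + 4*c + 1))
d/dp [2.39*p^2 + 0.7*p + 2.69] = 4.78*p + 0.7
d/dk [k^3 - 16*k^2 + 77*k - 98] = 3*k^2 - 32*k + 77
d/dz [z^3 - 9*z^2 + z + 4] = 3*z^2 - 18*z + 1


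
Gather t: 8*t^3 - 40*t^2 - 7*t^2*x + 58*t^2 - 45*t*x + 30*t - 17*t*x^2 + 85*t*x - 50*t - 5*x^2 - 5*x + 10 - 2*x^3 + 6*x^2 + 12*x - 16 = 8*t^3 + t^2*(18 - 7*x) + t*(-17*x^2 + 40*x - 20) - 2*x^3 + x^2 + 7*x - 6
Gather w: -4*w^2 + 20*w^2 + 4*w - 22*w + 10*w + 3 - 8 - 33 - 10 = 16*w^2 - 8*w - 48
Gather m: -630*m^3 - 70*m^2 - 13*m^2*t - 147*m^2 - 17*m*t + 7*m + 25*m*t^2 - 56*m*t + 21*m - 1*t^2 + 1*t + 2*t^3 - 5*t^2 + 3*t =-630*m^3 + m^2*(-13*t - 217) + m*(25*t^2 - 73*t + 28) + 2*t^3 - 6*t^2 + 4*t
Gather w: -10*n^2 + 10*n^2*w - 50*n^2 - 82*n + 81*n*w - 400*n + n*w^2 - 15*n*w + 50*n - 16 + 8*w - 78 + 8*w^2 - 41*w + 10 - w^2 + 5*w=-60*n^2 - 432*n + w^2*(n + 7) + w*(10*n^2 + 66*n - 28) - 84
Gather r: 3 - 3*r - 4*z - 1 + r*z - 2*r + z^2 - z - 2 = r*(z - 5) + z^2 - 5*z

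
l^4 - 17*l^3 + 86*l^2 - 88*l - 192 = (l - 8)*(l - 6)*(l - 4)*(l + 1)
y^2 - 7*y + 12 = (y - 4)*(y - 3)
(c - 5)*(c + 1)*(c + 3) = c^3 - c^2 - 17*c - 15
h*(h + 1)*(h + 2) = h^3 + 3*h^2 + 2*h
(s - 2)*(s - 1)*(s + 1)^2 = s^4 - s^3 - 3*s^2 + s + 2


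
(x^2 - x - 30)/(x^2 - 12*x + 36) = (x + 5)/(x - 6)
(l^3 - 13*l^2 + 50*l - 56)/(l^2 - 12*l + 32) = (l^2 - 9*l + 14)/(l - 8)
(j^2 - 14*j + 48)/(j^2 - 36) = (j - 8)/(j + 6)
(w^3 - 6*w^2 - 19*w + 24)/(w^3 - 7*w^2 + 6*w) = (w^2 - 5*w - 24)/(w*(w - 6))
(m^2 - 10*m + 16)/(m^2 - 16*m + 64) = (m - 2)/(m - 8)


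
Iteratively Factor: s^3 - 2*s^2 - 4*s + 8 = (s - 2)*(s^2 - 4) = (s - 2)^2*(s + 2)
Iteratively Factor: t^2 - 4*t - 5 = (t + 1)*(t - 5)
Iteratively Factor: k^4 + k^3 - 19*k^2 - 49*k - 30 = (k + 2)*(k^3 - k^2 - 17*k - 15) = (k - 5)*(k + 2)*(k^2 + 4*k + 3) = (k - 5)*(k + 1)*(k + 2)*(k + 3)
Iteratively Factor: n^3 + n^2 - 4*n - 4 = (n + 2)*(n^2 - n - 2) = (n + 1)*(n + 2)*(n - 2)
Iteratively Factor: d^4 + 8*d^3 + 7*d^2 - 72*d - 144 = (d - 3)*(d^3 + 11*d^2 + 40*d + 48) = (d - 3)*(d + 4)*(d^2 + 7*d + 12) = (d - 3)*(d + 4)^2*(d + 3)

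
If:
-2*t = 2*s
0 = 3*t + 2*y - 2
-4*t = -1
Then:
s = -1/4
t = 1/4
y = 5/8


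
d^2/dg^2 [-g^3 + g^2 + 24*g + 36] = 2 - 6*g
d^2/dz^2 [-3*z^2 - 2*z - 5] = -6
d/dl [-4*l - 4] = -4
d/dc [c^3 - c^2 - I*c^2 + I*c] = 3*c^2 - 2*c - 2*I*c + I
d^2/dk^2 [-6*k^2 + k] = -12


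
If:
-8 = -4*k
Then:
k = 2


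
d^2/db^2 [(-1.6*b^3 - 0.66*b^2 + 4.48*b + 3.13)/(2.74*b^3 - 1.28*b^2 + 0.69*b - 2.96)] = (2.8421709430404e-14*b^7 - 21.133072*b^6 + 219.954048*b^5 + 39.4790159999999*b^4 - 243.405568*b^3 + 536.900412*b^2 - 50.227488*b - 14.00291)/(20.570824*b^9 - 28.829184*b^8 + 29.00838*b^7 - 83.284448*b^6 + 69.592902*b^5 - 49.954272*b^4 + 88.034493*b^3 - 37.872312*b^2 + 18.136512*b - 25.934336)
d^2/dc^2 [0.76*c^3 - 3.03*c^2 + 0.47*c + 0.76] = 4.56*c - 6.06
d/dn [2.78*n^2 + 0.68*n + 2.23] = 5.56*n + 0.68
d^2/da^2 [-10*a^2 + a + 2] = -20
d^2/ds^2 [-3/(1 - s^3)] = 18*s*(2*s^3 + 1)/(s^3 - 1)^3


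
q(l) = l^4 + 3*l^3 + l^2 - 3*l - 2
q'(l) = 4*l^3 + 9*l^2 + 2*l - 3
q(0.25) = -2.64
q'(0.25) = -1.88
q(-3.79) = 66.74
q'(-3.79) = -99.06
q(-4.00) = 90.00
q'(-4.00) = -123.00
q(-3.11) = 20.31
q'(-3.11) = -42.49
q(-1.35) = -0.19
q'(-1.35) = 0.86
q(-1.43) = -0.26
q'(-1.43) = 0.85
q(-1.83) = -0.33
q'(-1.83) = -1.03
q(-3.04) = 17.49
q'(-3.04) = -38.28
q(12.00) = 26026.00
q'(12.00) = 8229.00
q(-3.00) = 16.00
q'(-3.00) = -36.00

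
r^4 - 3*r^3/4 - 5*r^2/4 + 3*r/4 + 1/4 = (r - 1)^2*(r + 1/4)*(r + 1)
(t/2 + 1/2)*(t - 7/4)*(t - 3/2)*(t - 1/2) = t^4/2 - 11*t^3/8 + t^2/4 + 47*t/32 - 21/32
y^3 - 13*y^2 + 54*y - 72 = (y - 6)*(y - 4)*(y - 3)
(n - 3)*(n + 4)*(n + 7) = n^3 + 8*n^2 - 5*n - 84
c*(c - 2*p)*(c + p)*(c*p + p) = c^4*p - c^3*p^2 + c^3*p - 2*c^2*p^3 - c^2*p^2 - 2*c*p^3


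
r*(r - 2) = r^2 - 2*r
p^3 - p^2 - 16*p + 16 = (p - 4)*(p - 1)*(p + 4)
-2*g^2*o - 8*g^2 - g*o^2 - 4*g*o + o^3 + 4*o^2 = (-2*g + o)*(g + o)*(o + 4)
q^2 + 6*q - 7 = (q - 1)*(q + 7)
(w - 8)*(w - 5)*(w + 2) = w^3 - 11*w^2 + 14*w + 80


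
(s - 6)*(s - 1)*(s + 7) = s^3 - 43*s + 42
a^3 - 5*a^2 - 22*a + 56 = (a - 7)*(a - 2)*(a + 4)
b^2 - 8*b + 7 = (b - 7)*(b - 1)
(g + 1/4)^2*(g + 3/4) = g^3 + 5*g^2/4 + 7*g/16 + 3/64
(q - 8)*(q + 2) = q^2 - 6*q - 16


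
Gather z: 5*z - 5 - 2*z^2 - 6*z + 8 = -2*z^2 - z + 3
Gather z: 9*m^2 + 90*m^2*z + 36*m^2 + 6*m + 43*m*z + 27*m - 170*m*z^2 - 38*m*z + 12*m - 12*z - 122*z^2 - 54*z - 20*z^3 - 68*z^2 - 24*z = 45*m^2 + 45*m - 20*z^3 + z^2*(-170*m - 190) + z*(90*m^2 + 5*m - 90)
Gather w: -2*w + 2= 2 - 2*w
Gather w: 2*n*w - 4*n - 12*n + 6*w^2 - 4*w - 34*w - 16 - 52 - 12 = -16*n + 6*w^2 + w*(2*n - 38) - 80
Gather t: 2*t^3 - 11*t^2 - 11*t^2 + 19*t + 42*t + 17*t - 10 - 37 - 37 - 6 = 2*t^3 - 22*t^2 + 78*t - 90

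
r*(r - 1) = r^2 - r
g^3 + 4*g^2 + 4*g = g*(g + 2)^2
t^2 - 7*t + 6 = (t - 6)*(t - 1)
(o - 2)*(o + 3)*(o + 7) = o^3 + 8*o^2 + o - 42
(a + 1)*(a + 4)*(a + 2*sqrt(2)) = a^3 + 2*sqrt(2)*a^2 + 5*a^2 + 4*a + 10*sqrt(2)*a + 8*sqrt(2)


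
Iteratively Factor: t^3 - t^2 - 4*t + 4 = (t + 2)*(t^2 - 3*t + 2) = (t - 2)*(t + 2)*(t - 1)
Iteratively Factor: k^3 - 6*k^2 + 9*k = (k)*(k^2 - 6*k + 9) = k*(k - 3)*(k - 3)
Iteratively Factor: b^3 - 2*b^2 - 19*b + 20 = (b + 4)*(b^2 - 6*b + 5) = (b - 1)*(b + 4)*(b - 5)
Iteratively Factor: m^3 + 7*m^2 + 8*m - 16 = (m - 1)*(m^2 + 8*m + 16) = (m - 1)*(m + 4)*(m + 4)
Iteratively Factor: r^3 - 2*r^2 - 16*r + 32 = (r - 4)*(r^2 + 2*r - 8) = (r - 4)*(r + 4)*(r - 2)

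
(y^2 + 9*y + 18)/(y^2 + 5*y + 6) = (y + 6)/(y + 2)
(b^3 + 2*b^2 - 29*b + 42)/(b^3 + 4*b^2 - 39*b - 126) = (b^2 - 5*b + 6)/(b^2 - 3*b - 18)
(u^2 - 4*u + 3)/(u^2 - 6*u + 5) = (u - 3)/(u - 5)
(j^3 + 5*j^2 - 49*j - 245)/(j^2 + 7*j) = j - 2 - 35/j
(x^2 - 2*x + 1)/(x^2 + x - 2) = (x - 1)/(x + 2)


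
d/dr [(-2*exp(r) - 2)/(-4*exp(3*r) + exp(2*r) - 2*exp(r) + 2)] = 2*(-2*(exp(r) + 1)*(6*exp(2*r) - exp(r) + 1) + 4*exp(3*r) - exp(2*r) + 2*exp(r) - 2)*exp(r)/(4*exp(3*r) - exp(2*r) + 2*exp(r) - 2)^2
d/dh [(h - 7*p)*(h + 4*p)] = 2*h - 3*p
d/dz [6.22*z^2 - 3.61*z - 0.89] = 12.44*z - 3.61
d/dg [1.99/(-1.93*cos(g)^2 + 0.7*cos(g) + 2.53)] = (1.393 - 7.6814*cos(g))*sin(g)/(-1.93*cos(g)^2 + 0.7*cos(g) + 2.53)^2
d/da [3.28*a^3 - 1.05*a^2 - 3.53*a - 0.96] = 9.84*a^2 - 2.1*a - 3.53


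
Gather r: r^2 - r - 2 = r^2 - r - 2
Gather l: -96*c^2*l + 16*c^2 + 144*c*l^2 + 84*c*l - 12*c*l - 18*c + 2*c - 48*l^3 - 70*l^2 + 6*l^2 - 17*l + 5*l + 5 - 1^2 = 16*c^2 - 16*c - 48*l^3 + l^2*(144*c - 64) + l*(-96*c^2 + 72*c - 12) + 4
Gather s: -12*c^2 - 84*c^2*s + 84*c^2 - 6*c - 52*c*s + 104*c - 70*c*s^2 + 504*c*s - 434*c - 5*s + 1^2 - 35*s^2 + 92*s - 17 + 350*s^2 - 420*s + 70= 72*c^2 - 336*c + s^2*(315 - 70*c) + s*(-84*c^2 + 452*c - 333) + 54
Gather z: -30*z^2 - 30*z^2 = -60*z^2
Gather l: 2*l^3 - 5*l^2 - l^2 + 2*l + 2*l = 2*l^3 - 6*l^2 + 4*l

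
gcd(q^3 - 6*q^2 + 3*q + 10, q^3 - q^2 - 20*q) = q - 5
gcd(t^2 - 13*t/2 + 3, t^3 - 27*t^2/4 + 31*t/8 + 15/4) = t - 6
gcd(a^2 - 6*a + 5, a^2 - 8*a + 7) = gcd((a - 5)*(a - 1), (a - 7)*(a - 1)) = a - 1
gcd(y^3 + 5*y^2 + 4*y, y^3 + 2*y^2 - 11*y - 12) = y^2 + 5*y + 4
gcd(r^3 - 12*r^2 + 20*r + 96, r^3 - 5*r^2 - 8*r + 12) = r^2 - 4*r - 12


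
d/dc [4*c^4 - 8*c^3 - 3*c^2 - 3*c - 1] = 16*c^3 - 24*c^2 - 6*c - 3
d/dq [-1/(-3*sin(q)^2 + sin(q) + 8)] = (1 - 6*sin(q))*cos(q)/(-3*sin(q)^2 + sin(q) + 8)^2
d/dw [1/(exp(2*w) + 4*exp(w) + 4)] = 2*(-exp(w) - 2)*exp(w)/(exp(2*w) + 4*exp(w) + 4)^2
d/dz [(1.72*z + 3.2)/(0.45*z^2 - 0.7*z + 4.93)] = (-0.774*z^2 - 2.88*z + 10.7196)/(0.2025*z^4 - 0.63*z^3 + 4.927*z^2 - 6.902*z + 24.3049)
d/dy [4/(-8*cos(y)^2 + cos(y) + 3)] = 4*(1 - 16*cos(y))*sin(y)/(-8*cos(y)^2 + cos(y) + 3)^2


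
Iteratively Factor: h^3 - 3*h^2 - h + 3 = (h - 3)*(h^2 - 1) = (h - 3)*(h + 1)*(h - 1)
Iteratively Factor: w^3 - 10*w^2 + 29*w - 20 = (w - 5)*(w^2 - 5*w + 4) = (w - 5)*(w - 1)*(w - 4)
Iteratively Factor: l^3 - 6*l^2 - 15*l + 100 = (l - 5)*(l^2 - l - 20) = (l - 5)^2*(l + 4)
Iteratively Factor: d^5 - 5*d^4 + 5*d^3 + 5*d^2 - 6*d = (d)*(d^4 - 5*d^3 + 5*d^2 + 5*d - 6) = d*(d - 2)*(d^3 - 3*d^2 - d + 3) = d*(d - 2)*(d + 1)*(d^2 - 4*d + 3) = d*(d - 3)*(d - 2)*(d + 1)*(d - 1)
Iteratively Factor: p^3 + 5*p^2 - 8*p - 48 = (p - 3)*(p^2 + 8*p + 16) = (p - 3)*(p + 4)*(p + 4)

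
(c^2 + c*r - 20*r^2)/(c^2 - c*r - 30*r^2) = (-c + 4*r)/(-c + 6*r)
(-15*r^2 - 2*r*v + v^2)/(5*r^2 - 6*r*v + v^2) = (-3*r - v)/(r - v)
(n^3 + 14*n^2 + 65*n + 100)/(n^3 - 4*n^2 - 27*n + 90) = (n^2 + 9*n + 20)/(n^2 - 9*n + 18)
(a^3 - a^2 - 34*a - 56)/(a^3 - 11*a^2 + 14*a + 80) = (a^2 - 3*a - 28)/(a^2 - 13*a + 40)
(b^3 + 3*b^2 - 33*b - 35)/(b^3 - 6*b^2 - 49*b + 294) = (b^2 - 4*b - 5)/(b^2 - 13*b + 42)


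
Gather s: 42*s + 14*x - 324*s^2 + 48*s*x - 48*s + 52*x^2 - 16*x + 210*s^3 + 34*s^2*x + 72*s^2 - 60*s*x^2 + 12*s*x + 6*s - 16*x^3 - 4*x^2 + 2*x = 210*s^3 + s^2*(34*x - 252) + s*(-60*x^2 + 60*x) - 16*x^3 + 48*x^2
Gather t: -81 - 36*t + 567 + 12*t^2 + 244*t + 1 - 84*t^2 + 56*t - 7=-72*t^2 + 264*t + 480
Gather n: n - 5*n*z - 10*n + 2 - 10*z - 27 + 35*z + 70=n*(-5*z - 9) + 25*z + 45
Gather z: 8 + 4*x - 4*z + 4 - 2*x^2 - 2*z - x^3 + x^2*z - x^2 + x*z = -x^3 - 3*x^2 + 4*x + z*(x^2 + x - 6) + 12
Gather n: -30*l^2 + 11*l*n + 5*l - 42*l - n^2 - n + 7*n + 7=-30*l^2 - 37*l - n^2 + n*(11*l + 6) + 7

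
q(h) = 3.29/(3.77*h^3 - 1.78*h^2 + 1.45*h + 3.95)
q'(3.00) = -0.03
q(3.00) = 0.03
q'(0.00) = -0.31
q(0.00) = 0.83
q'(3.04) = -0.03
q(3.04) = 0.03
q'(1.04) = -0.54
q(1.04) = 0.42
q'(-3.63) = -0.01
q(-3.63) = -0.02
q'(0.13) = -0.23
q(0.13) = 0.80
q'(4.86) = -0.01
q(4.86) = 0.01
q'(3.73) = -0.01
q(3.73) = 0.02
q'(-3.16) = -0.02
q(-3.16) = -0.02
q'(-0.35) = -1.43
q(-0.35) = 1.07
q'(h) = 3.29*(-11.31*h^2 + 3.56*h - 1.45)/(3.77*h^3 - 1.78*h^2 + 1.45*h + 3.95)^2 = (-37.2099*h^2 + 11.7124*h - 4.7705)/(3.77*h^3 - 1.78*h^2 + 1.45*h + 3.95)^2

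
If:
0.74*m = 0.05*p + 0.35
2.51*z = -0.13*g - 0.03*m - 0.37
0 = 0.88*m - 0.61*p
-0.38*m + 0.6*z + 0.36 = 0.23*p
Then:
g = -3.39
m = 0.52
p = 0.76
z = 0.02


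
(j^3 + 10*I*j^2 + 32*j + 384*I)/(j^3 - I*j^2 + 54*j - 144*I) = (j + 8*I)/(j - 3*I)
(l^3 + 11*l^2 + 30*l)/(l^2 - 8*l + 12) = l*(l^2 + 11*l + 30)/(l^2 - 8*l + 12)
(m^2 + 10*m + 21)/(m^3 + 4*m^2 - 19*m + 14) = (m + 3)/(m^2 - 3*m + 2)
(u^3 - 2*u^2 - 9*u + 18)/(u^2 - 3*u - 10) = (-u^3 + 2*u^2 + 9*u - 18)/(-u^2 + 3*u + 10)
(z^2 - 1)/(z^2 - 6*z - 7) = (z - 1)/(z - 7)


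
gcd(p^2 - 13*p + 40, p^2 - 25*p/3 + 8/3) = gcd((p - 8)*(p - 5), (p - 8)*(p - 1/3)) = p - 8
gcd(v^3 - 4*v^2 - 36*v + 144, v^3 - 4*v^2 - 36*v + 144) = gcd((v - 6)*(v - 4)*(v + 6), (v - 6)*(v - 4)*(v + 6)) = v^3 - 4*v^2 - 36*v + 144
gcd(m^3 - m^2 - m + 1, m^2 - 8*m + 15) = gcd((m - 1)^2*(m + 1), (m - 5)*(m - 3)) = 1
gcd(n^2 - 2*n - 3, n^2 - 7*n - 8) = n + 1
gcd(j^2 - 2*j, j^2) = j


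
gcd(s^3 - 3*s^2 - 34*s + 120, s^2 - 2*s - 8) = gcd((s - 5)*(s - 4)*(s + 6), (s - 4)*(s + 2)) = s - 4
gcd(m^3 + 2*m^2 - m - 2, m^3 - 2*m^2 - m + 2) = m^2 - 1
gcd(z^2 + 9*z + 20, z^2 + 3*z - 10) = z + 5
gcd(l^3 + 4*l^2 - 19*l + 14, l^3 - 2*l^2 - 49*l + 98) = l^2 + 5*l - 14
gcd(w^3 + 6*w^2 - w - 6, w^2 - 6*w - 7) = w + 1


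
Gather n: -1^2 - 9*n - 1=-9*n - 2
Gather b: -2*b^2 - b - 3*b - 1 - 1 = -2*b^2 - 4*b - 2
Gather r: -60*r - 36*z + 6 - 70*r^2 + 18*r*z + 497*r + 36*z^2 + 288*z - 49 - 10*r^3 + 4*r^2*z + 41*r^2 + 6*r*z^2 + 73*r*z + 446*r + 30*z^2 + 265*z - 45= -10*r^3 + r^2*(4*z - 29) + r*(6*z^2 + 91*z + 883) + 66*z^2 + 517*z - 88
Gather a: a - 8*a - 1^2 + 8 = 7 - 7*a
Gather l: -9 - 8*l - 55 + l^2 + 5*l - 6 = l^2 - 3*l - 70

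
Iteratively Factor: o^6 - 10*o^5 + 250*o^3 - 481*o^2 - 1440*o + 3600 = (o - 4)*(o^5 - 6*o^4 - 24*o^3 + 154*o^2 + 135*o - 900) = (o - 4)*(o + 3)*(o^4 - 9*o^3 + 3*o^2 + 145*o - 300) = (o - 4)*(o + 3)*(o + 4)*(o^3 - 13*o^2 + 55*o - 75) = (o - 5)*(o - 4)*(o + 3)*(o + 4)*(o^2 - 8*o + 15) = (o - 5)*(o - 4)*(o - 3)*(o + 3)*(o + 4)*(o - 5)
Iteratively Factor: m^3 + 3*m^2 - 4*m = (m)*(m^2 + 3*m - 4) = m*(m + 4)*(m - 1)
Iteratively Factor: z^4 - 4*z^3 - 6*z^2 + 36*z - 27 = (z + 3)*(z^3 - 7*z^2 + 15*z - 9) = (z - 1)*(z + 3)*(z^2 - 6*z + 9) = (z - 3)*(z - 1)*(z + 3)*(z - 3)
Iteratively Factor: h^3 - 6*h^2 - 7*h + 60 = (h - 4)*(h^2 - 2*h - 15) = (h - 5)*(h - 4)*(h + 3)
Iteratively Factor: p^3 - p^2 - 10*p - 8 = (p + 1)*(p^2 - 2*p - 8) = (p - 4)*(p + 1)*(p + 2)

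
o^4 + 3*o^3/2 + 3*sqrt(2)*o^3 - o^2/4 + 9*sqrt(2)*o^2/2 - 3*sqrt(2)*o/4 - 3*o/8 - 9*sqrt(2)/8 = (o - 1/2)*(o + 1/2)*(o + 3/2)*(o + 3*sqrt(2))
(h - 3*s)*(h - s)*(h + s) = h^3 - 3*h^2*s - h*s^2 + 3*s^3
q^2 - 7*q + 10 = (q - 5)*(q - 2)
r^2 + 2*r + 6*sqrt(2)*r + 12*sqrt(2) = (r + 2)*(r + 6*sqrt(2))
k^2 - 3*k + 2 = (k - 2)*(k - 1)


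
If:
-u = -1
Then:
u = 1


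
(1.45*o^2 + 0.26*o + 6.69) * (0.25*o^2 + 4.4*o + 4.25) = 0.3625*o^4 + 6.445*o^3 + 8.979*o^2 + 30.541*o + 28.4325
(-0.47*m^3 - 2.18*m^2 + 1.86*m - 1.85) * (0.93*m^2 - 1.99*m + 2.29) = -0.4371*m^5 - 1.0921*m^4 + 4.9917*m^3 - 10.4141*m^2 + 7.9409*m - 4.2365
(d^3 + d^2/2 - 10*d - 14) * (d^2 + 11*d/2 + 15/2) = d^5 + 6*d^4 + d^3/4 - 261*d^2/4 - 152*d - 105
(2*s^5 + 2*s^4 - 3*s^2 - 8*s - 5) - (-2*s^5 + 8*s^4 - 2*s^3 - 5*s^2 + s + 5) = 4*s^5 - 6*s^4 + 2*s^3 + 2*s^2 - 9*s - 10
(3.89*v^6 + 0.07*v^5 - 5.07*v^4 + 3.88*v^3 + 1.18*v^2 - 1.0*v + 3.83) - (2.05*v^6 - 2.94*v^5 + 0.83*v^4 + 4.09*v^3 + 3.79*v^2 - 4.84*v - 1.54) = 1.84*v^6 + 3.01*v^5 - 5.9*v^4 - 0.21*v^3 - 2.61*v^2 + 3.84*v + 5.37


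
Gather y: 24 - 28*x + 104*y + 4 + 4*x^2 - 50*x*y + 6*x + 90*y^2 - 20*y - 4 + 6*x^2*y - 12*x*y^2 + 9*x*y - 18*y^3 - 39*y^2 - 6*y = 4*x^2 - 22*x - 18*y^3 + y^2*(51 - 12*x) + y*(6*x^2 - 41*x + 78) + 24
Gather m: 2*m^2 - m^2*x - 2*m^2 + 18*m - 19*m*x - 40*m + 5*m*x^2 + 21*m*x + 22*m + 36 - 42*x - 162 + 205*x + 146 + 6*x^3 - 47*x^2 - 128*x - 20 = -m^2*x + m*(5*x^2 + 2*x) + 6*x^3 - 47*x^2 + 35*x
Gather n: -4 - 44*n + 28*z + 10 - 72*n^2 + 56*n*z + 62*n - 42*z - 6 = -72*n^2 + n*(56*z + 18) - 14*z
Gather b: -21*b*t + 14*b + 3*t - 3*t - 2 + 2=b*(14 - 21*t)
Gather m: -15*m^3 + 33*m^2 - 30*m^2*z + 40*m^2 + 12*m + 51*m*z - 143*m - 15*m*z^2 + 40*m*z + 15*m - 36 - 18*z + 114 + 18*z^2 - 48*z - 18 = -15*m^3 + m^2*(73 - 30*z) + m*(-15*z^2 + 91*z - 116) + 18*z^2 - 66*z + 60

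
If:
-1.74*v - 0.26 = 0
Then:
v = -0.15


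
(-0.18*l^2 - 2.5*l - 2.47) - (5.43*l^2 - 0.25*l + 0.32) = -5.61*l^2 - 2.25*l - 2.79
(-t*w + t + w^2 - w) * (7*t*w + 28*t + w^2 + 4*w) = -7*t^2*w^2 - 21*t^2*w + 28*t^2 + 6*t*w^3 + 18*t*w^2 - 24*t*w + w^4 + 3*w^3 - 4*w^2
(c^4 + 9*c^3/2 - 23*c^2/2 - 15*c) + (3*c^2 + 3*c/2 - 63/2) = c^4 + 9*c^3/2 - 17*c^2/2 - 27*c/2 - 63/2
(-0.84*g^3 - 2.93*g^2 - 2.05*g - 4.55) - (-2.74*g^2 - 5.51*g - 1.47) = -0.84*g^3 - 0.19*g^2 + 3.46*g - 3.08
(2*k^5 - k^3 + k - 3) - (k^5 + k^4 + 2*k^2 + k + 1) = k^5 - k^4 - k^3 - 2*k^2 - 4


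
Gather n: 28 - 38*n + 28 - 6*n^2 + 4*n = -6*n^2 - 34*n + 56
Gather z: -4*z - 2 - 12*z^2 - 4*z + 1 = -12*z^2 - 8*z - 1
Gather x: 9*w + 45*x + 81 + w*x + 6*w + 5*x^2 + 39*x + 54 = 15*w + 5*x^2 + x*(w + 84) + 135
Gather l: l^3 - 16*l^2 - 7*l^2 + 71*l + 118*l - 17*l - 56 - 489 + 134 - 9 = l^3 - 23*l^2 + 172*l - 420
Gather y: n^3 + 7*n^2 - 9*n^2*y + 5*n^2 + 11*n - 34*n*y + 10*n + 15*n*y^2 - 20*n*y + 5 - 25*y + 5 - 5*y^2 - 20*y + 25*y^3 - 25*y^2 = n^3 + 12*n^2 + 21*n + 25*y^3 + y^2*(15*n - 30) + y*(-9*n^2 - 54*n - 45) + 10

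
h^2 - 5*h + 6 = (h - 3)*(h - 2)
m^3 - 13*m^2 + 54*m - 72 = (m - 6)*(m - 4)*(m - 3)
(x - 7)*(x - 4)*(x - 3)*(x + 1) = x^4 - 13*x^3 + 47*x^2 - 23*x - 84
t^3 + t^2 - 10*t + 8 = (t - 2)*(t - 1)*(t + 4)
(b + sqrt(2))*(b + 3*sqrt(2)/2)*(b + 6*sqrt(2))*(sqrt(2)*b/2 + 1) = sqrt(2)*b^4/2 + 19*b^3/2 + 25*sqrt(2)*b^2 + 51*b + 18*sqrt(2)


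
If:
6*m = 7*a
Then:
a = 6*m/7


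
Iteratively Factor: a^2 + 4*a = (a)*(a + 4)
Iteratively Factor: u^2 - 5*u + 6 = (u - 3)*(u - 2)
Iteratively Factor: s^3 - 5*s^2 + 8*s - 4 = (s - 1)*(s^2 - 4*s + 4) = (s - 2)*(s - 1)*(s - 2)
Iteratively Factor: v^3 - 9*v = (v)*(v^2 - 9) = v*(v + 3)*(v - 3)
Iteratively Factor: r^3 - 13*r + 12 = (r + 4)*(r^2 - 4*r + 3) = (r - 1)*(r + 4)*(r - 3)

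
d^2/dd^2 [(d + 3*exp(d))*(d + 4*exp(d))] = 7*d*exp(d) + 48*exp(2*d) + 14*exp(d) + 2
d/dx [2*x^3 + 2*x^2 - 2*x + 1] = 6*x^2 + 4*x - 2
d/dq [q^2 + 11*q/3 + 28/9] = 2*q + 11/3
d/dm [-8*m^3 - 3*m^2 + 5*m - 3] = -24*m^2 - 6*m + 5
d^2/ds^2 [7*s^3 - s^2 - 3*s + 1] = 42*s - 2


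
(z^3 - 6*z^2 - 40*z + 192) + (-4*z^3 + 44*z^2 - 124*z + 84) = -3*z^3 + 38*z^2 - 164*z + 276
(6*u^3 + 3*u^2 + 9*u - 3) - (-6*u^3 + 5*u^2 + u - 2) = 12*u^3 - 2*u^2 + 8*u - 1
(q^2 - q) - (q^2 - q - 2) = 2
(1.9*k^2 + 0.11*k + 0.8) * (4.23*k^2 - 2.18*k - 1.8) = 8.037*k^4 - 3.6767*k^3 - 0.2758*k^2 - 1.942*k - 1.44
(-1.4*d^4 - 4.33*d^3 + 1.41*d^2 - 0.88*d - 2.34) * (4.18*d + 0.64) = -5.852*d^5 - 18.9954*d^4 + 3.1226*d^3 - 2.776*d^2 - 10.3444*d - 1.4976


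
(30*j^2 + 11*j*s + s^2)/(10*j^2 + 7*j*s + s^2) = (6*j + s)/(2*j + s)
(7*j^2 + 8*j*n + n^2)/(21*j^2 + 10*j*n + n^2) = (j + n)/(3*j + n)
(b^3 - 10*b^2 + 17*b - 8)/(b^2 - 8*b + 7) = (b^2 - 9*b + 8)/(b - 7)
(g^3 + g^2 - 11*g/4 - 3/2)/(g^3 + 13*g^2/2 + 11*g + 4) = (g - 3/2)/(g + 4)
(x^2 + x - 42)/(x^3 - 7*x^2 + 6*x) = (x + 7)/(x*(x - 1))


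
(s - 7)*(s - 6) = s^2 - 13*s + 42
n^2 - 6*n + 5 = (n - 5)*(n - 1)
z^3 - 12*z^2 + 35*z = z*(z - 7)*(z - 5)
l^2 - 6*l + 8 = (l - 4)*(l - 2)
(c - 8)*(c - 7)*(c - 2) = c^3 - 17*c^2 + 86*c - 112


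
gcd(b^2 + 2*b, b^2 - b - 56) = 1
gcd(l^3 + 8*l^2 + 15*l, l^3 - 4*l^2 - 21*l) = l^2 + 3*l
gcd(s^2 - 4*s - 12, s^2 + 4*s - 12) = 1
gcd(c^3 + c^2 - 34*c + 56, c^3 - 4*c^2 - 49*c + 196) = c^2 + 3*c - 28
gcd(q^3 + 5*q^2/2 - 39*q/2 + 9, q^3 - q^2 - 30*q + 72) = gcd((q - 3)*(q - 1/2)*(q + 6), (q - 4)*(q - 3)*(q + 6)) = q^2 + 3*q - 18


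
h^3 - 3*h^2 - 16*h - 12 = (h - 6)*(h + 1)*(h + 2)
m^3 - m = m*(m - 1)*(m + 1)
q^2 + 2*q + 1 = (q + 1)^2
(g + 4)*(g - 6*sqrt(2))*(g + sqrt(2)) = g^3 - 5*sqrt(2)*g^2 + 4*g^2 - 20*sqrt(2)*g - 12*g - 48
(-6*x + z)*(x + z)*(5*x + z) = -30*x^3 - 31*x^2*z + z^3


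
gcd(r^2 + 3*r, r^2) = r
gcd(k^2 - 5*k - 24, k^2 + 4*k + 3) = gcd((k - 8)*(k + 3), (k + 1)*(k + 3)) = k + 3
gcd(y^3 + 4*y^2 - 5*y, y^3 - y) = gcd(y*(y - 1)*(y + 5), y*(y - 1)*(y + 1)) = y^2 - y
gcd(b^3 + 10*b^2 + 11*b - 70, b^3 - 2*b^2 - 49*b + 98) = b^2 + 5*b - 14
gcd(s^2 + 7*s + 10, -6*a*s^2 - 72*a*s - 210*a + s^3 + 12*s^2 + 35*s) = s + 5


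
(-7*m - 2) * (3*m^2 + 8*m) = -21*m^3 - 62*m^2 - 16*m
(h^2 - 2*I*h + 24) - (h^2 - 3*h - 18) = 3*h - 2*I*h + 42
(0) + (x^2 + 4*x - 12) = x^2 + 4*x - 12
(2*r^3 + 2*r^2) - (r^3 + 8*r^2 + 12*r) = r^3 - 6*r^2 - 12*r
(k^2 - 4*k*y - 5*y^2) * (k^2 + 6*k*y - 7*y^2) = k^4 + 2*k^3*y - 36*k^2*y^2 - 2*k*y^3 + 35*y^4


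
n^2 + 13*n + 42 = (n + 6)*(n + 7)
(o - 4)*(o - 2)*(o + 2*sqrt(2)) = o^3 - 6*o^2 + 2*sqrt(2)*o^2 - 12*sqrt(2)*o + 8*o + 16*sqrt(2)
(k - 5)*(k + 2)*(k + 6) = k^3 + 3*k^2 - 28*k - 60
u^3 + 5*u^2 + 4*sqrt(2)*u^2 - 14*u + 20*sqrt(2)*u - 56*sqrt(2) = (u - 2)*(u + 7)*(u + 4*sqrt(2))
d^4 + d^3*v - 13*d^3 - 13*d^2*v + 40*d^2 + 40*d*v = d*(d - 8)*(d - 5)*(d + v)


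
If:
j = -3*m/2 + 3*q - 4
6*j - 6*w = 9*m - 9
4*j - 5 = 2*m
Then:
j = 21/8 - w/2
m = 11/4 - w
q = 43/12 - 2*w/3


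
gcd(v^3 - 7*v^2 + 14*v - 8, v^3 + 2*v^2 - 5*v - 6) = v - 2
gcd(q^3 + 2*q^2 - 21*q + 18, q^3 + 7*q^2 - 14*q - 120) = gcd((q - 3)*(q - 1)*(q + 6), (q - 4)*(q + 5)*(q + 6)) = q + 6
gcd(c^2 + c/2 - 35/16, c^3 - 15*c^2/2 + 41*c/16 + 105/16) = c - 5/4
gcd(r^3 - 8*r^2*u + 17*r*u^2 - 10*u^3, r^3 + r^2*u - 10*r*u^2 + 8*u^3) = r^2 - 3*r*u + 2*u^2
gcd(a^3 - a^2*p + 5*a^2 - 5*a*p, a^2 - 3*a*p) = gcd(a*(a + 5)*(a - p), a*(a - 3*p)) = a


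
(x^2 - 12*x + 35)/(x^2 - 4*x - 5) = (x - 7)/(x + 1)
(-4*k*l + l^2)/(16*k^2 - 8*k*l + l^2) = -l/(4*k - l)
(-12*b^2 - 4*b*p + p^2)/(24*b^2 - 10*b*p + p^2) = (2*b + p)/(-4*b + p)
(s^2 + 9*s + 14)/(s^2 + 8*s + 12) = (s + 7)/(s + 6)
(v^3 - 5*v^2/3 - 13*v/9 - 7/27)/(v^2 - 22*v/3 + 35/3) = (9*v^2 + 6*v + 1)/(9*(v - 5))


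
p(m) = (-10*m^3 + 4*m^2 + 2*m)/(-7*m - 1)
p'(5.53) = 15.02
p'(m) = (-30*m^2 + 8*m + 2)/(-7*m - 1) + 7*(-10*m^3 + 4*m^2 + 2*m)/(-7*m - 1)^2 = 2*(70*m^3 + m^2 - 4*m - 1)/(49*m^2 + 14*m + 1)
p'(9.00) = 24.94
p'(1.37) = 3.13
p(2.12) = 4.61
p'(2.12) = 5.28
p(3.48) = 14.43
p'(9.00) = 24.94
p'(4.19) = 11.19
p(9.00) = 108.56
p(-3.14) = 16.34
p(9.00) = 108.56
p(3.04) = 10.68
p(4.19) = 21.66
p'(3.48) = 9.17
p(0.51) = -0.16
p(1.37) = 1.46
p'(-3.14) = -9.75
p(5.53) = 39.23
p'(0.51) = 0.62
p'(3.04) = 7.91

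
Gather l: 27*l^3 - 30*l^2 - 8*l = 27*l^3 - 30*l^2 - 8*l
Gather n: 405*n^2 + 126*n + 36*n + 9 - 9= 405*n^2 + 162*n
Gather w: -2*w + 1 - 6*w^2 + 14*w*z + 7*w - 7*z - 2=-6*w^2 + w*(14*z + 5) - 7*z - 1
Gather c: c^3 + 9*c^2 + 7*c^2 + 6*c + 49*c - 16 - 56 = c^3 + 16*c^2 + 55*c - 72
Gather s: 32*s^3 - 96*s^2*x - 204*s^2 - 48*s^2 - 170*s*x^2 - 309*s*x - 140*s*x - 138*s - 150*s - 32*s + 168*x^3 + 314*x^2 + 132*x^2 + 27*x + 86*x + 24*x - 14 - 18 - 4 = 32*s^3 + s^2*(-96*x - 252) + s*(-170*x^2 - 449*x - 320) + 168*x^3 + 446*x^2 + 137*x - 36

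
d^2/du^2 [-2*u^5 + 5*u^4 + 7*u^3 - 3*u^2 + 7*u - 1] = -40*u^3 + 60*u^2 + 42*u - 6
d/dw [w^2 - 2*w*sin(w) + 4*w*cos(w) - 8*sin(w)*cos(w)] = -4*w*sin(w) - 2*w*cos(w) + 2*w - 2*sin(w) + 4*cos(w) - 8*cos(2*w)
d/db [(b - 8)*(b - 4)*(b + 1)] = 3*b^2 - 22*b + 20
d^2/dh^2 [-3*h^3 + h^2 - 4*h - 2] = 2 - 18*h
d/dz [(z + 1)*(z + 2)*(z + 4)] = 3*z^2 + 14*z + 14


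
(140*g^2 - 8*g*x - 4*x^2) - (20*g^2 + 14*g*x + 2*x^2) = 120*g^2 - 22*g*x - 6*x^2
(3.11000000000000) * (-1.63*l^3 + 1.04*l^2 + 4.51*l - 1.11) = -5.0693*l^3 + 3.2344*l^2 + 14.0261*l - 3.4521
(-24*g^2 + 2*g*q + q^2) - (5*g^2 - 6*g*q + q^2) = -29*g^2 + 8*g*q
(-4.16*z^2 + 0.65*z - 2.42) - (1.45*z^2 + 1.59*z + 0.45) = -5.61*z^2 - 0.94*z - 2.87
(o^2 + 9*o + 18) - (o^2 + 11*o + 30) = -2*o - 12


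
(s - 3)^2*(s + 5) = s^3 - s^2 - 21*s + 45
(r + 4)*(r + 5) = r^2 + 9*r + 20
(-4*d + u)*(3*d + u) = -12*d^2 - d*u + u^2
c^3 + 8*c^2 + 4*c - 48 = (c - 2)*(c + 4)*(c + 6)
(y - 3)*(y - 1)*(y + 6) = y^3 + 2*y^2 - 21*y + 18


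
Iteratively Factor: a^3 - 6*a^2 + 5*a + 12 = (a - 3)*(a^2 - 3*a - 4) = (a - 4)*(a - 3)*(a + 1)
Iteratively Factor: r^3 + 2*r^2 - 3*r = (r + 3)*(r^2 - r) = (r - 1)*(r + 3)*(r)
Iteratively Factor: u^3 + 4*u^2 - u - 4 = (u + 1)*(u^2 + 3*u - 4) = (u - 1)*(u + 1)*(u + 4)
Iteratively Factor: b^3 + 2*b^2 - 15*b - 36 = (b - 4)*(b^2 + 6*b + 9) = (b - 4)*(b + 3)*(b + 3)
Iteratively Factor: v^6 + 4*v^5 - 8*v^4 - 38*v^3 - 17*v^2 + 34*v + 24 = (v - 1)*(v^5 + 5*v^4 - 3*v^3 - 41*v^2 - 58*v - 24) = (v - 1)*(v + 1)*(v^4 + 4*v^3 - 7*v^2 - 34*v - 24) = (v - 1)*(v + 1)*(v + 2)*(v^3 + 2*v^2 - 11*v - 12) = (v - 1)*(v + 1)^2*(v + 2)*(v^2 + v - 12) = (v - 1)*(v + 1)^2*(v + 2)*(v + 4)*(v - 3)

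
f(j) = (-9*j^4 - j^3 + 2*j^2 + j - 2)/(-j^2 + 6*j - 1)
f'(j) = (2*j - 6)*(-9*j^4 - j^3 + 2*j^2 + j - 2)/(-j^2 + 6*j - 1)^2 + (-36*j^3 - 3*j^2 + 4*j + 1)/(-j^2 + 6*j - 1) = (18*j^5 - 161*j^4 + 24*j^3 + 16*j^2 - 8*j + 11)/(j^4 - 12*j^3 + 38*j^2 - 12*j + 1)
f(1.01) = -2.31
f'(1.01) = -6.41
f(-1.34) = 2.43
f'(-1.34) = -5.15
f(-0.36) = 0.67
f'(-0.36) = 1.11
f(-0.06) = 1.51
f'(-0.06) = 6.20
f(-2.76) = 19.49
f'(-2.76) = -19.84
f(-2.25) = 10.91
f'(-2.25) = -13.92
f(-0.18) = 1.00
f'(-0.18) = 2.83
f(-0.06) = 1.51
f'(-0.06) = 6.20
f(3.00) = -92.12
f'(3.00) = -123.25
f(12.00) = 2576.08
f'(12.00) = 222.21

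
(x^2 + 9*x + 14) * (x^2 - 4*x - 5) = x^4 + 5*x^3 - 27*x^2 - 101*x - 70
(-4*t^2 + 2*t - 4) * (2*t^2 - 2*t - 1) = -8*t^4 + 12*t^3 - 8*t^2 + 6*t + 4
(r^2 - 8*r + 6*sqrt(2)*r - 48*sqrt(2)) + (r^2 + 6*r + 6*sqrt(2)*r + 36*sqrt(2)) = 2*r^2 - 2*r + 12*sqrt(2)*r - 12*sqrt(2)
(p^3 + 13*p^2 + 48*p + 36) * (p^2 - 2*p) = p^5 + 11*p^4 + 22*p^3 - 60*p^2 - 72*p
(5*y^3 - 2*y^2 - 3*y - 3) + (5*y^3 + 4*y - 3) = 10*y^3 - 2*y^2 + y - 6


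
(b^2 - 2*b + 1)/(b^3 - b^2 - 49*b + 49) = (b - 1)/(b^2 - 49)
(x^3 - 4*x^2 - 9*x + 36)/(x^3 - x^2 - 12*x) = (x - 3)/x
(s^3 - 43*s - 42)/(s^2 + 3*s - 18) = (s^2 - 6*s - 7)/(s - 3)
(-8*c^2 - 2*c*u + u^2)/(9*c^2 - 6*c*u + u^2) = (-8*c^2 - 2*c*u + u^2)/(9*c^2 - 6*c*u + u^2)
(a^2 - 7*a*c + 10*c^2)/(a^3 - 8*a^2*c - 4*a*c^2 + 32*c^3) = (a - 5*c)/(a^2 - 6*a*c - 16*c^2)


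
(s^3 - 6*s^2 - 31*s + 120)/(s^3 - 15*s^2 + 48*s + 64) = (s^2 + 2*s - 15)/(s^2 - 7*s - 8)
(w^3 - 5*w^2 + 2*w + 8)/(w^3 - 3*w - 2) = (w - 4)/(w + 1)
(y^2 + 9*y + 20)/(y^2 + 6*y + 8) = (y + 5)/(y + 2)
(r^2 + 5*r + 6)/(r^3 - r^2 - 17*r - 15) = (r + 2)/(r^2 - 4*r - 5)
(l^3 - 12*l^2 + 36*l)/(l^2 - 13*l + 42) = l*(l - 6)/(l - 7)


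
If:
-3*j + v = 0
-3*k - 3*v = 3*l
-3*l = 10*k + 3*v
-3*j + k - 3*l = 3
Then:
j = 1/2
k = 0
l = -3/2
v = 3/2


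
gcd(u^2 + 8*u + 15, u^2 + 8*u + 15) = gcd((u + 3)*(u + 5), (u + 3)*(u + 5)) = u^2 + 8*u + 15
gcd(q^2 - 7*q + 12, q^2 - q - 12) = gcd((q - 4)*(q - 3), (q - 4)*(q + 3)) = q - 4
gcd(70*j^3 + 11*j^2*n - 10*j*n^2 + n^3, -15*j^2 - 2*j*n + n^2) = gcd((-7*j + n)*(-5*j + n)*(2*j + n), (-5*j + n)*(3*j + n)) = 5*j - n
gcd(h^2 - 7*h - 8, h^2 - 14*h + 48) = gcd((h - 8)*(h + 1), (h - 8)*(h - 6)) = h - 8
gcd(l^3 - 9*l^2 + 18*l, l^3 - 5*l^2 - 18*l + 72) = l^2 - 9*l + 18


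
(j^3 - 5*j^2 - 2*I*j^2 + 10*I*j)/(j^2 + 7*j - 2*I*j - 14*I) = j*(j - 5)/(j + 7)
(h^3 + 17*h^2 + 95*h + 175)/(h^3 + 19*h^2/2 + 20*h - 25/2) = 2*(h + 7)/(2*h - 1)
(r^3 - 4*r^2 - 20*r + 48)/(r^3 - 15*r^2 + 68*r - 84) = (r + 4)/(r - 7)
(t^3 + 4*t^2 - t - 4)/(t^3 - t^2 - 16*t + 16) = (t + 1)/(t - 4)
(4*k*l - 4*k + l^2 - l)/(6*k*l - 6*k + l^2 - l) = (4*k + l)/(6*k + l)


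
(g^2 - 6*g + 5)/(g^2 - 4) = (g^2 - 6*g + 5)/(g^2 - 4)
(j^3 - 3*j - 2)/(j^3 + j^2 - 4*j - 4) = (j + 1)/(j + 2)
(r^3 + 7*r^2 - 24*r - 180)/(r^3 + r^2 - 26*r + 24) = (r^2 + r - 30)/(r^2 - 5*r + 4)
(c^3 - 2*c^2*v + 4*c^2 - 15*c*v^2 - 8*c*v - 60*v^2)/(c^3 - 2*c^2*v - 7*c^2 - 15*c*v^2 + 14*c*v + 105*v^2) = (c + 4)/(c - 7)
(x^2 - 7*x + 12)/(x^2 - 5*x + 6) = (x - 4)/(x - 2)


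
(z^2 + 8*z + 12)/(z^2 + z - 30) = (z + 2)/(z - 5)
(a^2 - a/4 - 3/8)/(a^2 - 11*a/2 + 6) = (8*a^2 - 2*a - 3)/(4*(2*a^2 - 11*a + 12))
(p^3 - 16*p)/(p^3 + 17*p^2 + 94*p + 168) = p*(p - 4)/(p^2 + 13*p + 42)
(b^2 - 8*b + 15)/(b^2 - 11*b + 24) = (b - 5)/(b - 8)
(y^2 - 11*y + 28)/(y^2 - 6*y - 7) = (y - 4)/(y + 1)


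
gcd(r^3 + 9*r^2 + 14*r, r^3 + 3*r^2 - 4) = r + 2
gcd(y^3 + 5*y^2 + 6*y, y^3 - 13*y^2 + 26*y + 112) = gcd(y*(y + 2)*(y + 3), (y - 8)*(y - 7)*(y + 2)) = y + 2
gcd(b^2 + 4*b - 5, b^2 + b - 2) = b - 1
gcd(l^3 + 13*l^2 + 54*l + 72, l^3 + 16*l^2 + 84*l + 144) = l^2 + 10*l + 24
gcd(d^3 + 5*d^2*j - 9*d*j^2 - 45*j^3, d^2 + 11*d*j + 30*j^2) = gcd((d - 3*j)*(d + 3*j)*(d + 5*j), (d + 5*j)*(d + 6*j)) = d + 5*j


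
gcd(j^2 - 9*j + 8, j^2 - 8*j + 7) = j - 1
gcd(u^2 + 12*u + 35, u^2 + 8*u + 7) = u + 7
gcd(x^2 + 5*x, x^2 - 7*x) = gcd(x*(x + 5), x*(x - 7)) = x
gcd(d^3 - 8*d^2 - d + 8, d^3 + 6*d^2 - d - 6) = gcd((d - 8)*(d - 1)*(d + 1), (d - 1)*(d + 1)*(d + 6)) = d^2 - 1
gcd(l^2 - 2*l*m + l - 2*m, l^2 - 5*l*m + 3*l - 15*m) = 1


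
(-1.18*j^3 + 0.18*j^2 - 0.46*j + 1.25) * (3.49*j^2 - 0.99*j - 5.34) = -4.1182*j^5 + 1.7964*j^4 + 4.5176*j^3 + 3.8567*j^2 + 1.2189*j - 6.675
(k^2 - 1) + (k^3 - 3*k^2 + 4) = k^3 - 2*k^2 + 3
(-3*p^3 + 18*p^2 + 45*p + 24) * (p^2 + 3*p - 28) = -3*p^5 + 9*p^4 + 183*p^3 - 345*p^2 - 1188*p - 672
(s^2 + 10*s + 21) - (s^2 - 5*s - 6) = 15*s + 27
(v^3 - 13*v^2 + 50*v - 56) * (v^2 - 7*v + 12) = v^5 - 20*v^4 + 153*v^3 - 562*v^2 + 992*v - 672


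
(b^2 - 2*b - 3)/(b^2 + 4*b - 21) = (b + 1)/(b + 7)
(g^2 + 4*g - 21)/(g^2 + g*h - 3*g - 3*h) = (g + 7)/(g + h)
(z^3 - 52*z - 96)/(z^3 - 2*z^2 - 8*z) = (z^2 - 2*z - 48)/(z*(z - 4))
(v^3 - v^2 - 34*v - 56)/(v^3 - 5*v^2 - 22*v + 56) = (v + 2)/(v - 2)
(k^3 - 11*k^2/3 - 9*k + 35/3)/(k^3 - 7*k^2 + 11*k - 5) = (k + 7/3)/(k - 1)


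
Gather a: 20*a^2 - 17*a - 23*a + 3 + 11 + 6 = 20*a^2 - 40*a + 20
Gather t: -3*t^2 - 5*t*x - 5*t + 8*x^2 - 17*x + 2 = -3*t^2 + t*(-5*x - 5) + 8*x^2 - 17*x + 2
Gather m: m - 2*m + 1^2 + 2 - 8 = -m - 5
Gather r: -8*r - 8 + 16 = 8 - 8*r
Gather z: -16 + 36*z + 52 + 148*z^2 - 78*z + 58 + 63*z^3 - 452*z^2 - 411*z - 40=63*z^3 - 304*z^2 - 453*z + 54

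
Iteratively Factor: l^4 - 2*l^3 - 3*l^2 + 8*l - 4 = (l - 1)*(l^3 - l^2 - 4*l + 4) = (l - 2)*(l - 1)*(l^2 + l - 2) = (l - 2)*(l - 1)*(l + 2)*(l - 1)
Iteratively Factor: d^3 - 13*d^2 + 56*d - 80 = (d - 4)*(d^2 - 9*d + 20) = (d - 4)^2*(d - 5)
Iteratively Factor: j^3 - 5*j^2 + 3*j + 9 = (j - 3)*(j^2 - 2*j - 3) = (j - 3)*(j + 1)*(j - 3)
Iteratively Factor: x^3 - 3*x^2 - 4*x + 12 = (x - 3)*(x^2 - 4) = (x - 3)*(x + 2)*(x - 2)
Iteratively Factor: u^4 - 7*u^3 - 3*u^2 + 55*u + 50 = (u - 5)*(u^3 - 2*u^2 - 13*u - 10) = (u - 5)*(u + 2)*(u^2 - 4*u - 5) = (u - 5)*(u + 1)*(u + 2)*(u - 5)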